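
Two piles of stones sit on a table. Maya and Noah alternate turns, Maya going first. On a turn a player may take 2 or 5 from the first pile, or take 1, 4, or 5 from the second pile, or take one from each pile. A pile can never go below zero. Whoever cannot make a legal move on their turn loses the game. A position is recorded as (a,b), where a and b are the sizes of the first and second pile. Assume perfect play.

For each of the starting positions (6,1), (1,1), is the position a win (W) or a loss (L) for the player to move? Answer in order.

(6,1): L, (1,1): W

Use the standard recursion: the mover loses at a terminal position; elsewhere, the mover wins exactly when some move hands the opponent an L position.
No move ever increases a pile, so every position that can arise here has a ≤ 6 and b ≤ 1; it is enough to label the cells with 0 ≤ a ≤ 6 and 0 ≤ b ≤ 1.
Every move lowers a or b (never raises either), so fill the grid row by row in increasing a, and left to right within a row: each cell's successors are then already labelled.
      b=0  b=1
a=0:    L    W
a=1:    L    W
a=2:    W    W
a=3:    W    L
a=4:    L    W
a=5:    W    W
a=6:    W    L
Cells with no legal move (terminal, hence L): (0,0), (1,0).
The remaining L cells, each justified by listing all of its moves:
(3,1): →(1,1)(W), (3,0)(W), (2,0)(W) — all W, so L
(4,0): →(2,0)(W) only, which is W, so L
(6,1): →(4,1)(W), (1,1)(W), (6,0)(W), (5,0)(W) — all W, so L
Every other cell has at least one move into one of the L cells above, so it is W.
(6,1): one of the L cells justified above, so L
(1,1): the move to (1,0) reaches an L cell, so W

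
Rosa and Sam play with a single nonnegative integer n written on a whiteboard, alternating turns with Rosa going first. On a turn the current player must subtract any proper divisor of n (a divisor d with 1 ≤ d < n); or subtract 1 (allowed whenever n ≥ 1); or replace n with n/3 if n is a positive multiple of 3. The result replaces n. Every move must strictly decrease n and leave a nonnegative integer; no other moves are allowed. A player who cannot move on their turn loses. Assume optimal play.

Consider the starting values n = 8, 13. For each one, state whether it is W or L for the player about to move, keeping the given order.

8: W, 13: L

Work bottom-up. With no move the player to move loses. Otherwise the position is W if at least one move leads to an L position for the opponent, and L if every move leads to a W.
n=0: no move → L
n=1: W (go to 0, an L position)
n=2: L (sole option 1(W) is W)
n=3: W (go to 2, an L position)
n=4: W (go to 2, an L position)
n=5: L (sole option 4(W) is W)
n=6: W (go to 2, an L position)
n=7: L (sole option 6(W) is W)
n=8: W (go to 7, an L position)
n=9: L (options 3(W), 6(W), 8(W) are all W)
n=10: W (go to 5, an L position)
n=11: L (sole option 10(W) is W)
n=12: W (go to 9, an L position)
n=13: L (sole option 12(W) is W)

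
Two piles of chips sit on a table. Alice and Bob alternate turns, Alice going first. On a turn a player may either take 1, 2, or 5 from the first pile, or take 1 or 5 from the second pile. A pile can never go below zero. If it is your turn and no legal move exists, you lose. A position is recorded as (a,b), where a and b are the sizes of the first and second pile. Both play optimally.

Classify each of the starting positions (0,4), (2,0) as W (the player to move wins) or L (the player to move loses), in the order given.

(0,4): L, (2,0): W

Build the W/L table. Terminal = L. A non-terminal position is W if it has a move to some L; otherwise it is L.
No move ever increases a pile, so every position that can arise here has a ≤ 2 and b ≤ 4; it is enough to label the cells with 0 ≤ a ≤ 2 and 0 ≤ b ≤ 4.
Every move lowers a or b (never raises either), so fill the grid row by row in increasing a, and left to right within a row: each cell's successors are then already labelled.
      b=0  b=1  b=2  b=3  b=4
a=0:    L    W    L    W    L
a=1:    W    L    W    L    W
a=2:    W    W    W    W    W
Cells with no legal move (terminal, hence L): (0,0).
The remaining L cells, each justified by listing all of its moves:
(0,2): L (sole option (0,1)(W) is W)
(0,4): L (sole option (0,3)(W) is W)
(1,1): L (options (0,1)(W), (1,0)(W) are all W)
(1,3): L (options (0,3)(W), (1,2)(W) are all W)
Every other cell has at least one move into one of the L cells above, so it is W.
(0,4): one of the L cells justified above, so L
(2,0): the move to (0,0) reaches an L cell, so W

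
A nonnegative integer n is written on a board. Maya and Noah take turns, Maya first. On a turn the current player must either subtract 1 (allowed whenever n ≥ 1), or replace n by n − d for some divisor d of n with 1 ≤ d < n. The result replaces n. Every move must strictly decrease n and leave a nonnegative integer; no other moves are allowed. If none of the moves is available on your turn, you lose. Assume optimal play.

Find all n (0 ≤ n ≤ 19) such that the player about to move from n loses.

Use the standard recursion: the mover loses at a terminal position; elsewhere, the mover wins exactly when some move hands the opponent an L position.
n=0: no move → L
n=1: →0(L), so W
n=2: →1(W) only, which is W, so L
n=3: →2(L), so W
n=4: →2(L), so W
n=5: →4(W) only, which is W, so L
n=6: →5(L), so W
n=7: →6(W) only, which is W, so L
n=8: →7(L), so W
n=9: →6(W), 8(W) — all W, so L
n=10: →5(L), so W
n=11: →10(W) only, which is W, so L
n=12: →9(L), so W
n=13: →12(W) only, which is W, so L
n=14: →7(L), so W
n=15: →10(W), 12(W), 14(W) — all W, so L
n=16: →15(L), so W
n=17: →16(W) only, which is W, so L
n=18: →9(L), so W
n=19: →18(W) only, which is W, so L
Reading off the rows marked L gives the requested list; there are 10 such values of n.

0, 2, 5, 7, 9, 11, 13, 15, 17, 19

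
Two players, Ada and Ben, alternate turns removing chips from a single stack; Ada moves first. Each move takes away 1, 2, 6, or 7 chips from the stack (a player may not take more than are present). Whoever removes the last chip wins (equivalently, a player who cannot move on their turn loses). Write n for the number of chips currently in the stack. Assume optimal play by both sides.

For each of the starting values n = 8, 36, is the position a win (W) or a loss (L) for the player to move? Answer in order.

Build the W/L table. Terminal = L. A non-terminal position is W if it has a move to some L; otherwise it is L.
n=0: no move → L
n=1: →0(L), so W
n=2: →0(L), so W
n=3: →2(W), 1(W) — all W, so L
n=4: →3(L), so W
n=5: →3(L), so W
n=6: →0(L), so W
n=7: →0(L), so W
n=8: →7(W), 6(W), 2(W), 1(W) — all W, so L
n=9: →8(L), so W
n=10: →8(L), so W
n=11: →10(W), 9(W), 5(W), 4(W) — all W, so L
n=12: →11(L), so W
n=13: →11(L), so W
n=14: →8(L), so W
n=15: →8(L), so W
n=16: →15(W), 14(W), 10(W), 9(W) — all W, so L
n=17: →16(L), so W
n=18: →16(L), so W
n=19: →18(W), 17(W), 13(W), 12(W) — all W, so L
n=20: →19(L), so W
n=21: →19(L), so W
n=22: →16(L), so W
n=23: →16(L), so W
n=24: →23(W), 22(W), 18(W), 17(W) — all W, so L
n=25: →24(L), so W
n=26: →24(L), so W
n=27: →26(W), 25(W), 21(W), 20(W) — all W, so L
n=28: →27(L), so W
n=29: →27(L), so W
n=30: →24(L), so W
n=31: →24(L), so W
n=32: →31(W), 30(W), 26(W), 25(W) — all W, so L
n=33: →32(L), so W
n=34: →32(L), so W
n=35: →34(W), 33(W), 29(W), 28(W) — all W, so L
n=36: →35(L), so W

8: L, 36: W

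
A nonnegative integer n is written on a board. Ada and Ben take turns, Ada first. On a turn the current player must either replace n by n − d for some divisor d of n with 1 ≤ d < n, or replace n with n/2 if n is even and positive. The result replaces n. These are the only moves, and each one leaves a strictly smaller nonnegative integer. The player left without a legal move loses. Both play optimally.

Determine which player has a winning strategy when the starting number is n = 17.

Positions with no move are L. A position that does have a move is losing for the player to move precisely when every available move leads to a winning position for the opponent. Fill in the labels:
n=0: no move → L
n=1: no move → L
n=2: reaches L-position 1 → W
n=3: only reaches 2(W), which is W → L
n=4: reaches L-position 3 → W
n=5: only reaches 4(W), which is W → L
n=6: reaches L-position 3 → W
n=7: only reaches 6(W), which is W → L
n=8: reaches L-position 7 → W
n=9: only reaches 6(W), 8(W), all W → L
n=10: reaches L-position 5 → W
n=11: only reaches 10(W), which is W → L
n=12: reaches L-position 9 → W
n=13: only reaches 12(W), which is W → L
n=14: reaches L-position 7 → W
n=15: only reaches 10(W), 12(W), 14(W), all W → L
n=16: reaches L-position 15 → W
n=17: only reaches 16(W), which is W → L
The starting position 17 is L: whatever Ada does, the opponent receives a W position.

Ben wins.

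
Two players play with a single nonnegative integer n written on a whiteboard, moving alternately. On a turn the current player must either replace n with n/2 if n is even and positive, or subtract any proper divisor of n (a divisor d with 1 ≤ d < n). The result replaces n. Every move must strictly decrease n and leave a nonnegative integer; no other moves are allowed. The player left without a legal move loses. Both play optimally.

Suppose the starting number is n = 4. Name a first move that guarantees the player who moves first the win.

Classify positions by backward induction: terminal positions (no move available) are L. From any other position, the mover wins iff some move reaches an L.
n=0: no move → L
n=1: no move → L
n=2: can move to 1, which is L ⇒ W
n=3: the only move is to 2(W), a W ⇒ L
n=4: can move to 3, which is L ⇒ W
From 4, the L positions reachable in one move are: 3.

Move to 3.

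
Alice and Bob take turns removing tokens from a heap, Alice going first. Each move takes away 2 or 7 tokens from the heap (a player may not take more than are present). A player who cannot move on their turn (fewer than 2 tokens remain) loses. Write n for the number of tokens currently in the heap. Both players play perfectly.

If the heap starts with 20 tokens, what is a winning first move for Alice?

Remove 2, leaving 18.

Compute win/loss labels from the base case upward. A position with no move is L. Any other position is W if it can reach an L in one move, else L.
n=0: no move → L
n=1: no move → L
n=2: reaches L-position 0 → W
n=3: reaches L-position 1 → W
n=4: only reaches 2(W), which is W → L
n=5: only reaches 3(W), which is W → L
n=6: reaches L-position 4 → W
n=7: reaches L-position 5 → W
n=8: reaches L-position 1 → W
n=9: only reaches 7(W), 2(W), all W → L
n=10: only reaches 8(W), 3(W), all W → L
n=11: reaches L-position 9 → W
n=12: reaches L-position 10 → W
n=13: only reaches 11(W), 6(W), all W → L
n=14: only reaches 12(W), 7(W), all W → L
n=15: reaches L-position 13 → W
n=16: reaches L-position 14 → W
n=17: reaches L-position 10 → W
n=18: only reaches 16(W), 11(W), all W → L
n=19: only reaches 17(W), 12(W), all W → L
n=20: reaches L-position 18 → W
From 20, the L positions reachable in one move are: 18, 13. Any move reaching one of these is winning.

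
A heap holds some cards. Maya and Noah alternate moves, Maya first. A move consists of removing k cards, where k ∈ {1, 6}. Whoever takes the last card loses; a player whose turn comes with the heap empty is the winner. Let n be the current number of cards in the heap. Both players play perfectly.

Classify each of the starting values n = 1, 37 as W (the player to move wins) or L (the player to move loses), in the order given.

1: L, 37: W

Work bottom-up. With no move the player to move wins. Otherwise the position is W if at least one move leads to an L position for the opponent, and L if every move leads to a W.
n=0: no move; the opponent has just taken the last card and therefore loses → W
n=1: the only move is to 0(W), a W ⇒ L
n=2: can move to 1, which is L ⇒ W
n=3: the only move is to 2(W), a W ⇒ L
n=4: can move to 3, which is L ⇒ W
n=5: the only move is to 4(W), a W ⇒ L
n=6: can move to 5, which is L ⇒ W
n=7: can move to 1, which is L ⇒ W
n=8: moves to 7(W), 2(W); every one is W ⇒ L
n=9: can move to 8, which is L ⇒ W
n=10: moves to 9(W), 4(W); every one is W ⇒ L
n=11: can move to 10, which is L ⇒ W
n=12: moves to 11(W), 6(W); every one is W ⇒ L
n=13: can move to 12, which is L ⇒ W
n=14: can move to 8, which is L ⇒ W
n=15: moves to 14(W), 9(W); every one is W ⇒ L
n=16: can move to 15, which is L ⇒ W
n=17: moves to 16(W), 11(W); every one is W ⇒ L
n=18: can move to 17, which is L ⇒ W
n=19: moves to 18(W), 13(W); every one is W ⇒ L
n=20: can move to 19, which is L ⇒ W
n=21: can move to 15, which is L ⇒ W
n=22: moves to 21(W), 16(W); every one is W ⇒ L
n=23: can move to 22, which is L ⇒ W
n=24: moves to 23(W), 18(W); every one is W ⇒ L
n=25: can move to 24, which is L ⇒ W
n=26: moves to 25(W), 20(W); every one is W ⇒ L
n=27: can move to 26, which is L ⇒ W
n=28: can move to 22, which is L ⇒ W
n=29: moves to 28(W), 23(W); every one is W ⇒ L
n=30: can move to 29, which is L ⇒ W
n=31: moves to 30(W), 25(W); every one is W ⇒ L
n=32: can move to 31, which is L ⇒ W
n=33: moves to 32(W), 27(W); every one is W ⇒ L
n=34: can move to 33, which is L ⇒ W
n=35: can move to 29, which is L ⇒ W
n=36: moves to 35(W), 30(W); every one is W ⇒ L
n=37: can move to 36, which is L ⇒ W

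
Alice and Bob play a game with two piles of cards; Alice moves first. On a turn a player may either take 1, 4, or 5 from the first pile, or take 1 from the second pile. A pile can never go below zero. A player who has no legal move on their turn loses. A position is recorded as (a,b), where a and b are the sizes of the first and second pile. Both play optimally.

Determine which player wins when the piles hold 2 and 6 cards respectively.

Use the standard recursion: the mover loses at a terminal position; elsewhere, the mover wins exactly when some move hands the opponent an L position.
No move ever increases a pile, so every position that can arise here has a ≤ 2 and b ≤ 6; it is enough to label the cells with 0 ≤ a ≤ 2 and 0 ≤ b ≤ 6.
Every move lowers a or b (never raises either), so fill the grid row by row in increasing a, and left to right within a row: each cell's successors are then already labelled.
      b=0  b=1  b=2  b=3  b=4  b=5  b=6
a=0:    L    W    L    W    L    W    L
a=1:    W    L    W    L    W    L    W
a=2:    L    W    L    W    L    W    L
Cells with no legal move (terminal, hence L): (0,0).
The remaining L cells, each justified by listing all of its moves:
(0,2): the only move is to (0,1)(W), a W ⇒ L
(0,4): the only move is to (0,3)(W), a W ⇒ L
(0,6): the only move is to (0,5)(W), a W ⇒ L
(1,1): moves to (0,1)(W), (1,0)(W); every one is W ⇒ L
(1,3): moves to (0,3)(W), (1,2)(W); every one is W ⇒ L
(1,5): moves to (0,5)(W), (1,4)(W); every one is W ⇒ L
(2,0): the only move is to (1,0)(W), a W ⇒ L
(2,2): moves to (1,2)(W), (2,1)(W); every one is W ⇒ L
(2,4): moves to (1,4)(W), (2,3)(W); every one is W ⇒ L
(2,6): moves to (1,6)(W), (2,5)(W); every one is W ⇒ L
Every other cell has at least one move into one of the L cells above, so it is W.
Every move from (2,6) reaches a W position, so the mover loses.

Bob wins.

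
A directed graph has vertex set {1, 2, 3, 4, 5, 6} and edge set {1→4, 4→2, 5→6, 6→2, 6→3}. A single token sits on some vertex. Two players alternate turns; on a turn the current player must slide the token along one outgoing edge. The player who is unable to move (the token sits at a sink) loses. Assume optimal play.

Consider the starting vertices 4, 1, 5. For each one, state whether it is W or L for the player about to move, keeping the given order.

Build the W/L table. Terminal = L. A non-terminal position is W if it has a move to some L; otherwise it is L.
Every edge goes from a vertex to one that appears earlier in the order 3, 2, 6, 4, 5, 1, so processing vertices in that order labels each vertex after all of its successors.
3: no outgoing edge → L
2: no outgoing edge → L
6: can move to 2, which is L ⇒ W
4: can move to 2, which is L ⇒ W
5: the only move is to 6(W), a W ⇒ L
1: the only move is to 4(W), a W ⇒ L

4: W, 1: L, 5: L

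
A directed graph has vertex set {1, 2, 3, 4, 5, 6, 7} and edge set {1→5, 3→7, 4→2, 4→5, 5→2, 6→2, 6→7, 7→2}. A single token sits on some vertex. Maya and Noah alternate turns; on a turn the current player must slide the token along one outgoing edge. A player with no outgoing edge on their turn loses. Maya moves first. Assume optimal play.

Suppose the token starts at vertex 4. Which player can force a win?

Classify positions by backward induction: terminal positions (no move available) are L. From any other position, the mover wins iff some move reaches an L.
Every edge goes from a vertex to one that appears earlier in the order 2, 5, 7, 4, 3, 6, 1, so processing vertices in that order labels each vertex after all of its successors.
2: no outgoing edge → L
5: can move to 2, which is L ⇒ W
7: can move to 2, which is L ⇒ W
4: can move to 2, which is L ⇒ W
3: the only move is to 7(W), a W ⇒ L
6: can move to 2, which is L ⇒ W
1: the only move is to 5(W), a W ⇒ L
The starting position 4 is W: Maya should move to 2, handing over an L position.

Maya wins.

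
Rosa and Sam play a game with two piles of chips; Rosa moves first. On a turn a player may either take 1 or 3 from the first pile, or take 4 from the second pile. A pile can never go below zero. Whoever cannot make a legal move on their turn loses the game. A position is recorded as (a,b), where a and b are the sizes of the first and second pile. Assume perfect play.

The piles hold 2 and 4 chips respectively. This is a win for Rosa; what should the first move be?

Label each position W (a win for the player to move) or L (a loss). A position with no legal move is L; any other position is W exactly when some move reaches an L, and L when every move reaches a W.
No move ever increases a pile, so every position that can arise here has a ≤ 2 and b ≤ 4; it is enough to label the cells with 0 ≤ a ≤ 2 and 0 ≤ b ≤ 4.
Every move lowers a or b (never raises either), so fill the grid row by row in increasing a, and left to right within a row: each cell's successors are then already labelled.
      b=0  b=1  b=2  b=3  b=4
a=0:    L    L    L    L    W
a=1:    W    W    W    W    L
a=2:    L    L    L    L    W
Cells with no legal move (terminal, hence L): (0,0), (0,1), (0,2), (0,3).
The remaining L cells, each justified by listing all of its moves:
(1,4): L (options (0,4)(W), (1,0)(W) are all W)
(2,0): L (sole option (1,0)(W) is W)
(2,1): L (sole option (1,1)(W) is W)
(2,2): L (sole option (1,2)(W) is W)
(2,3): L (sole option (1,3)(W) is W)
Every other cell has at least one move into one of the L cells above, so it is W.
From (2,4), the L positions reachable in one move are: (1,4), (2,0). Any move reaching one of these is winning.

Move to (1,4).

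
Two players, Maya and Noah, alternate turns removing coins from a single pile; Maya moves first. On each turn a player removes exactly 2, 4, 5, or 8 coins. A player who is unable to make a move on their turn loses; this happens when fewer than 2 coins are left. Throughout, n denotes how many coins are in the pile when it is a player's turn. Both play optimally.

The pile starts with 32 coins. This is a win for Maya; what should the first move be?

Use the standard recursion: the mover loses at a terminal position; elsewhere, the mover wins exactly when some move hands the opponent an L position.
n=0: no move → L
n=1: no move → L
n=2: W (go to 0, an L position)
n=3: W (go to 1, an L position)
n=4: W (go to 0, an L position)
n=5: W (go to 1, an L position)
n=6: W (go to 1, an L position)
n=7: L (options 5(W), 3(W), 2(W) are all W)
n=8: W (go to 0, an L position)
n=9: W (go to 7, an L position)
n=10: L (options 8(W), 6(W), 5(W), 2(W) are all W)
n=11: W (go to 7, an L position)
n=12: W (go to 10, an L position)
n=13: L (options 11(W), 9(W), 8(W), 5(W) are all W)
n=14: W (go to 10, an L position)
n=15: W (go to 13, an L position)
n=16: L (options 14(W), 12(W), 11(W), 8(W) are all W)
n=17: W (go to 13, an L position)
n=18: W (go to 16, an L position)
n=19: L (options 17(W), 15(W), 14(W), 11(W) are all W)
n=20: W (go to 16, an L position)
n=21: W (go to 19, an L position)
n=22: L (options 20(W), 18(W), 17(W), 14(W) are all W)
n=23: W (go to 19, an L position)
n=24: W (go to 22, an L position)
n=25: L (options 23(W), 21(W), 20(W), 17(W) are all W)
n=26: W (go to 22, an L position)
n=27: W (go to 25, an L position)
n=28: L (options 26(W), 24(W), 23(W), 20(W) are all W)
n=29: W (go to 25, an L position)
n=30: W (go to 28, an L position)
n=31: L (options 29(W), 27(W), 26(W), 23(W) are all W)
n=32: W (go to 28, an L position)
From 32, the L positions reachable in one move are: 28.

Remove 4, leaving 28.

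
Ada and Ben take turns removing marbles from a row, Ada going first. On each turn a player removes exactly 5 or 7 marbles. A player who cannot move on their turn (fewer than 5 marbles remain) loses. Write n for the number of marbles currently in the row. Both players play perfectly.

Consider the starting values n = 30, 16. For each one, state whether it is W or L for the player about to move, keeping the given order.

30: W, 16: L

Work bottom-up. With no move the player to move loses. Otherwise the position is W if at least one move leads to an L position for the opponent, and L if every move leads to a W.
n=0: no move → L
n=1: no move → L
n=2: no move → L
n=3: no move → L
n=4: no move → L
n=5: →0(L), so W
n=6: →1(L), so W
n=7: →2(L), so W
n=8: →3(L), so W
n=9: →4(L), so W
n=10: →3(L), so W
n=11: →4(L), so W
n=12: →7(W), 5(W) — all W, so L
n=13: →8(W), 6(W) — all W, so L
n=14: →9(W), 7(W) — all W, so L
n=15: →10(W), 8(W) — all W, so L
n=16: →11(W), 9(W) — all W, so L
n=17: →12(L), so W
n=18: →13(L), so W
n=19: →14(L), so W
n=20: →15(L), so W
n=21: →16(L), so W
n=22: →15(L), so W
n=23: →16(L), so W
n=24: →19(W), 17(W) — all W, so L
n=25: →20(W), 18(W) — all W, so L
n=26: →21(W), 19(W) — all W, so L
n=27: →22(W), 20(W) — all W, so L
n=28: →23(W), 21(W) — all W, so L
n=29: →24(L), so W
n=30: →25(L), so W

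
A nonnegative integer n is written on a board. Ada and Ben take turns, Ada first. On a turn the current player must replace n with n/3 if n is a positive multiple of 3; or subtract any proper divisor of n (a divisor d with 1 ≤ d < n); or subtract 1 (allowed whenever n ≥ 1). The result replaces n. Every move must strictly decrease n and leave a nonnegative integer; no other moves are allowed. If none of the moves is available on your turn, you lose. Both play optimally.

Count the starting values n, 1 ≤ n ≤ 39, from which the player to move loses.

Label each position W (a win for the player to move) or L (a loss). A position with no legal move is L; any other position is W exactly when some move reaches an L, and L when every move reaches a W.
n=0: no move → L
n=1: reaches L-position 0 → W
n=2: only reaches 1(W), which is W → L
n=3: reaches L-position 2 → W
n=4: reaches L-position 2 → W
n=5: only reaches 4(W), which is W → L
n=6: reaches L-position 2 → W
n=7: only reaches 6(W), which is W → L
n=8: reaches L-position 7 → W
n=9: only reaches 3(W), 6(W), 8(W), all W → L
n=10: reaches L-position 5 → W
n=11: only reaches 10(W), which is W → L
n=12: reaches L-position 9 → W
n=13: only reaches 12(W), which is W → L
n=14: reaches L-position 7 → W
n=15: reaches L-position 5 → W
n=16: only reaches 8(W), 12(W), 14(W), 15(W), all W → L
n=17: reaches L-position 16 → W
n=18: reaches L-position 9 → W
n=19: only reaches 18(W), which is W → L
n=20: reaches L-position 16 → W
n=21: reaches L-position 7 → W
n=22: reaches L-position 11 → W
n=23: only reaches 22(W), which is W → L
n=24: reaches L-position 16 → W
n=25: only reaches 20(W), 24(W), all W → L
n=26: reaches L-position 13 → W
n=27: reaches L-position 9 → W
n=28: only reaches 14(W), 21(W), 24(W), 26(W), 27(W), all W → L
n=29: reaches L-position 28 → W
n=30: reaches L-position 25 → W
n=31: only reaches 30(W), which is W → L
n=32: reaches L-position 16 → W
n=33: reaches L-position 11 → W
n=34: only reaches 17(W), 32(W), 33(W), all W → L
n=35: reaches L-position 28 → W
n=36: reaches L-position 34 → W
n=37: only reaches 36(W), which is W → L
n=38: reaches L-position 19 → W
n=39: reaches L-position 13 → W
L entries with 1 ≤ n ≤ 39 (n=0 is outside the asked range and is not counted): n = 2, 5, 7, 9, 11, 13, 16, 19, 23, 25, 28, 31, 34, 37; that makes 14.

14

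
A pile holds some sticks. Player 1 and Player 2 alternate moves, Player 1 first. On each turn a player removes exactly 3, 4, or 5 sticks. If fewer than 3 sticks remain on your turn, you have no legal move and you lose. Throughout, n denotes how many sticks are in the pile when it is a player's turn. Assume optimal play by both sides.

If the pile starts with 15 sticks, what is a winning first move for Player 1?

Remove 5, leaving 10.

Compute win/loss labels from the base case upward. A position with no move is L. Any other position is W if it can reach an L in one move, else L.
n=0: no move → L
n=1: no move → L
n=2: no move → L
n=3: reaches L-position 0 → W
n=4: reaches L-position 1 → W
n=5: reaches L-position 2 → W
n=6: reaches L-position 2 → W
n=7: reaches L-position 2 → W
n=8: only reaches 5(W), 4(W), 3(W), all W → L
n=9: only reaches 6(W), 5(W), 4(W), all W → L
n=10: only reaches 7(W), 6(W), 5(W), all W → L
n=11: reaches L-position 8 → W
n=12: reaches L-position 9 → W
n=13: reaches L-position 10 → W
n=14: reaches L-position 10 → W
n=15: reaches L-position 10 → W
From 15, the L positions reachable in one move are: 10.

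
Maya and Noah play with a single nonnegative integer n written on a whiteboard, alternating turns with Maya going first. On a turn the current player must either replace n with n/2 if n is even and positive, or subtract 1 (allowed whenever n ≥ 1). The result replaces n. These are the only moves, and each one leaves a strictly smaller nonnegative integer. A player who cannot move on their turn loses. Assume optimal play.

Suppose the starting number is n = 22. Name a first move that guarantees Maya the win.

Move to 11.

Positions with no move are L. A position that does have a move is losing for the player to move precisely when every available move leads to a winning position for the opponent. Fill in the labels:
n=0: no move → L
n=1: →0(L), so W
n=2: →1(W) only, which is W, so L
n=3: →2(L), so W
n=4: →2(L), so W
n=5: →4(W) only, which is W, so L
n=6: →5(L), so W
n=7: →6(W) only, which is W, so L
n=8: →7(L), so W
n=9: →8(W) only, which is W, so L
n=10: →5(L), so W
n=11: →10(W) only, which is W, so L
n=12: →11(L), so W
n=13: →12(W) only, which is W, so L
n=14: →7(L), so W
n=15: →14(W) only, which is W, so L
n=16: →15(L), so W
n=17: →16(W) only, which is W, so L
n=18: →9(L), so W
n=19: →18(W) only, which is W, so L
n=20: →19(L), so W
n=21: →20(W) only, which is W, so L
n=22: →11(L), so W
From 22, the L positions reachable in one move are: 11, 21. Any move reaching one of these is winning.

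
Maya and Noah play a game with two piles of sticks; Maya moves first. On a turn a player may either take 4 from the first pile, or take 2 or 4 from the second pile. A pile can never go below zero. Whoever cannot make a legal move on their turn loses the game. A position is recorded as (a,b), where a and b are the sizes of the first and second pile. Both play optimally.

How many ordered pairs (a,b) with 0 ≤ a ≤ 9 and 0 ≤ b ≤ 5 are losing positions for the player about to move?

20

Use the standard recursion: the mover loses at a terminal position; elsewhere, the mover wins exactly when some move hands the opponent an L position.
Every move lowers a or b (never raises either), so fill the grid row by row in increasing a, and left to right within a row: each cell's successors are then already labelled.
      b=0  b=1  b=2  b=3  b=4  b=5
a=0:    L    L    W    W    W    W
a=1:    L    L    W    W    W    W
a=2:    L    L    W    W    W    W
a=3:    L    L    W    W    W    W
a=4:    W    W    L    L    W    W
a=5:    W    W    L    L    W    W
a=6:    W    W    L    L    W    W
a=7:    W    W    L    L    W    W
a=8:    L    L    W    W    W    W
a=9:    L    L    W    W    W    W
Cells with no legal move (terminal, hence L): (0,0), (0,1), (1,0), (1,1), (2,0), (2,1), (3,0), (3,1).
The remaining L cells, each justified by listing all of its moves:
(4,2): only reaches (0,2)(W), (4,0)(W), all W → L
(4,3): only reaches (0,3)(W), (4,1)(W), all W → L
(5,2): only reaches (1,2)(W), (5,0)(W), all W → L
(5,3): only reaches (1,3)(W), (5,1)(W), all W → L
(6,2): only reaches (2,2)(W), (6,0)(W), all W → L
(6,3): only reaches (2,3)(W), (6,1)(W), all W → L
(7,2): only reaches (3,2)(W), (7,0)(W), all W → L
(7,3): only reaches (3,3)(W), (7,1)(W), all W → L
(8,0): only reaches (4,0)(W), which is W → L
(8,1): only reaches (4,1)(W), which is W → L
(9,0): only reaches (5,0)(W), which is W → L
(9,1): only reaches (5,1)(W), which is W → L
Every other cell has at least one move into one of the L cells above, so it is W.
L cells per row: a=0: 2, a=1: 2, a=2: 2, a=3: 2, a=4: 2, a=5: 2, a=6: 2, a=7: 2, a=8: 2, a=9: 2; total 20.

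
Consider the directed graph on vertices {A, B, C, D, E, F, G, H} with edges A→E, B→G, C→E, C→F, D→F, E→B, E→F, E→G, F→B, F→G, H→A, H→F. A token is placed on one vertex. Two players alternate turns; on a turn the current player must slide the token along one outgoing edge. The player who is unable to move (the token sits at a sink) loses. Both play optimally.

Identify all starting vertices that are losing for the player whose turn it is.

Build the W/L table. Terminal = L. A non-terminal position is W if it has a move to some L; otherwise it is L.
Every edge goes from a vertex to one that appears earlier in the order G, B, F, D, E, A, H, C, so processing vertices in that order labels each vertex after all of its successors.
G: no outgoing edge → L
B: W (go to G, an L position)
F: W (go to G, an L position)
D: L (sole option F(W) is W)
E: W (go to G, an L position)
A: L (sole option E(W) is W)
H: W (go to A, an L position)
C: L (options E(W), F(W) are all W)
Reading off the rows marked L gives the requested list; there are 4 such vertices.

A, C, D, G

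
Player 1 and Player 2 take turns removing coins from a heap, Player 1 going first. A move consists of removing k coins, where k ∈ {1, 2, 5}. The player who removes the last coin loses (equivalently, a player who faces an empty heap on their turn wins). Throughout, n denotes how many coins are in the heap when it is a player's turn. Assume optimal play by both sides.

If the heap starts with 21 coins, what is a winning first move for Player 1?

Remove 2, leaving 19.

Build the W/L table. Terminal = W. A non-terminal position is W if it has a move to some L; otherwise it is L.
n=0: no move; the opponent has just taken the last coin and therefore loses → W
n=1: L (sole option 0(W) is W)
n=2: W (go to 1, an L position)
n=3: W (go to 1, an L position)
n=4: L (options 3(W), 2(W) are all W)
n=5: W (go to 4, an L position)
n=6: W (go to 4, an L position)
n=7: L (options 6(W), 5(W), 2(W) are all W)
n=8: W (go to 7, an L position)
n=9: W (go to 7, an L position)
n=10: L (options 9(W), 8(W), 5(W) are all W)
n=11: W (go to 10, an L position)
n=12: W (go to 10, an L position)
n=13: L (options 12(W), 11(W), 8(W) are all W)
n=14: W (go to 13, an L position)
n=15: W (go to 13, an L position)
n=16: L (options 15(W), 14(W), 11(W) are all W)
n=17: W (go to 16, an L position)
n=18: W (go to 16, an L position)
n=19: L (options 18(W), 17(W), 14(W) are all W)
n=20: W (go to 19, an L position)
n=21: W (go to 19, an L position)
From 21, the L positions reachable in one move are: 19, 16. Any move reaching one of these is winning.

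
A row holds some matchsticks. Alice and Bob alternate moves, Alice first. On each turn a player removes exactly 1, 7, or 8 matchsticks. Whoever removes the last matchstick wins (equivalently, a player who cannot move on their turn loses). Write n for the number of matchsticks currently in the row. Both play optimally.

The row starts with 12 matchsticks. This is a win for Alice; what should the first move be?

Classify positions by backward induction: terminal positions (no move available) are L. From any other position, the mover wins iff some move reaches an L.
n=0: no move → L
n=1: →0(L), so W
n=2: →1(W) only, which is W, so L
n=3: →2(L), so W
n=4: →3(W) only, which is W, so L
n=5: →4(L), so W
n=6: →5(W) only, which is W, so L
n=7: →6(L), so W
n=8: →0(L), so W
n=9: →2(L), so W
n=10: →2(L), so W
n=11: →4(L), so W
n=12: →4(L), so W
From 12, the L positions reachable in one move are: 4.

Remove 8, leaving 4.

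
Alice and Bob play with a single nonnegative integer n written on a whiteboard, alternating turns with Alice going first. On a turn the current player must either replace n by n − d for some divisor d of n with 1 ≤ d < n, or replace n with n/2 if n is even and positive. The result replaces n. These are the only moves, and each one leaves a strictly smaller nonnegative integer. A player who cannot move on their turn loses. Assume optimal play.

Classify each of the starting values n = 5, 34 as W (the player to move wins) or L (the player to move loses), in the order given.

5: L, 34: W

Positions with no move are L. A position that does have a move is losing for the player to move precisely when every available move leads to a winning position for the opponent. Fill in the labels:
n=0: no move → L
n=1: no move → L
n=2: reaches L-position 1 → W
n=3: only reaches 2(W), which is W → L
n=4: reaches L-position 3 → W
n=5: only reaches 4(W), which is W → L
n=6: reaches L-position 3 → W
n=7: only reaches 6(W), which is W → L
n=8: reaches L-position 7 → W
n=9: only reaches 6(W), 8(W), all W → L
n=10: reaches L-position 5 → W
n=11: only reaches 10(W), which is W → L
n=12: reaches L-position 9 → W
n=13: only reaches 12(W), which is W → L
n=14: reaches L-position 7 → W
n=15: only reaches 10(W), 12(W), 14(W), all W → L
n=16: reaches L-position 15 → W
n=17: only reaches 16(W), which is W → L
n=18: reaches L-position 9 → W
n=19: only reaches 18(W), which is W → L
n=20: reaches L-position 15 → W
n=21: only reaches 14(W), 18(W), 20(W), all W → L
n=22: reaches L-position 11 → W
n=23: only reaches 22(W), which is W → L
n=24: reaches L-position 21 → W
n=25: only reaches 20(W), 24(W), all W → L
n=26: reaches L-position 13 → W
n=27: only reaches 18(W), 24(W), 26(W), all W → L
n=28: reaches L-position 21 → W
n=29: only reaches 28(W), which is W → L
n=30: reaches L-position 15 → W
n=31: only reaches 30(W), which is W → L
n=32: reaches L-position 31 → W
n=33: only reaches 22(W), 30(W), 32(W), all W → L
n=34: reaches L-position 17 → W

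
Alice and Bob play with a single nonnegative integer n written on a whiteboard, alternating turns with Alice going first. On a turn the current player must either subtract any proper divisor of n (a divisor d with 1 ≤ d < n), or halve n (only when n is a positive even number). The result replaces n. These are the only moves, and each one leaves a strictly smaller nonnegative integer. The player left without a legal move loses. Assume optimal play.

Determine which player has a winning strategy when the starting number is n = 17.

Work bottom-up. With no move the player to move loses. Otherwise the position is W if at least one move leads to an L position for the opponent, and L if every move leads to a W.
n=0: no move → L
n=1: no move → L
n=2: W (go to 1, an L position)
n=3: L (sole option 2(W) is W)
n=4: W (go to 3, an L position)
n=5: L (sole option 4(W) is W)
n=6: W (go to 3, an L position)
n=7: L (sole option 6(W) is W)
n=8: W (go to 7, an L position)
n=9: L (options 6(W), 8(W) are all W)
n=10: W (go to 5, an L position)
n=11: L (sole option 10(W) is W)
n=12: W (go to 9, an L position)
n=13: L (sole option 12(W) is W)
n=14: W (go to 7, an L position)
n=15: L (options 10(W), 12(W), 14(W) are all W)
n=16: W (go to 15, an L position)
n=17: L (sole option 16(W) is W)
The starting position 17 is L: whatever Alice does, the opponent receives a W position.

Bob wins.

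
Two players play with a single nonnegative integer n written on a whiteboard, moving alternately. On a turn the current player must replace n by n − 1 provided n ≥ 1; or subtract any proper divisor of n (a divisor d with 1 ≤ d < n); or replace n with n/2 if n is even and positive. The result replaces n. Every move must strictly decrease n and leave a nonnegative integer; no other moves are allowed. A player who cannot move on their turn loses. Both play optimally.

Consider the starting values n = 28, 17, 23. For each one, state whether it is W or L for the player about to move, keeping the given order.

Use the standard recursion: the mover loses at a terminal position; elsewhere, the mover wins exactly when some move hands the opponent an L position.
n=0: no move → L
n=1: →0(L), so W
n=2: →1(W) only, which is W, so L
n=3: →2(L), so W
n=4: →2(L), so W
n=5: →4(W) only, which is W, so L
n=6: →5(L), so W
n=7: →6(W) only, which is W, so L
n=8: →7(L), so W
n=9: →6(W), 8(W) — all W, so L
n=10: →5(L), so W
n=11: →10(W) only, which is W, so L
n=12: →9(L), so W
n=13: →12(W) only, which is W, so L
n=14: →7(L), so W
n=15: →10(W), 12(W), 14(W) — all W, so L
n=16: →15(L), so W
n=17: →16(W) only, which is W, so L
n=18: →9(L), so W
n=19: →18(W) only, which is W, so L
n=20: →15(L), so W
n=21: →14(W), 18(W), 20(W) — all W, so L
n=22: →11(L), so W
n=23: →22(W) only, which is W, so L
n=24: →21(L), so W
n=25: →20(W), 24(W) — all W, so L
n=26: →13(L), so W
n=27: →18(W), 24(W), 26(W) — all W, so L
n=28: →21(L), so W

28: W, 17: L, 23: L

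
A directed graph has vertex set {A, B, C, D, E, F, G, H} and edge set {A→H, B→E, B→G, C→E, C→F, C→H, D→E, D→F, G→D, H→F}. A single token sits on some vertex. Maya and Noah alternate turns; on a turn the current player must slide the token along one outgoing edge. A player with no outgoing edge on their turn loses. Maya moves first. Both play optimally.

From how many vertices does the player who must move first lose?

4

Classify positions by backward induction: terminal positions (no move available) are L. From any other position, the mover wins iff some move reaches an L.
Every edge goes from a vertex to one that appears earlier in the order F, E, D, H, G, B, A, C, so processing vertices in that order labels each vertex after all of its successors.
F: no outgoing edge → L
E: no outgoing edge → L
D: can move to E, which is L ⇒ W
H: can move to F, which is L ⇒ W
G: the only move is to D(W), a W ⇒ L
B: can move to G, which is L ⇒ W
A: the only move is to H(W), a W ⇒ L
C: can move to E, which is L ⇒ W
The L vertices are A, E, F, G; that is 4 in all.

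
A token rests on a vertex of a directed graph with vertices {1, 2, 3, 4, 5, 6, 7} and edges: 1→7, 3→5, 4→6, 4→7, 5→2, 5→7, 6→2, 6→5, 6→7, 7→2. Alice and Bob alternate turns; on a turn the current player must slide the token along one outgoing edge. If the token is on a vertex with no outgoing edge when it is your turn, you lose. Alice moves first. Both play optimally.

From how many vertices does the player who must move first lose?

4

Classify positions by backward induction: terminal positions (no move available) are L. From any other position, the mover wins iff some move reaches an L.
Every edge goes from a vertex to one that appears earlier in the order 2, 7, 5, 1, 6, 3, 4, so processing vertices in that order labels each vertex after all of its successors.
2: no outgoing edge → L
7: reaches L-position 2 → W
5: reaches L-position 2 → W
1: only reaches 7(W), which is W → L
6: reaches L-position 2 → W
3: only reaches 5(W), which is W → L
4: only reaches 6(W), 7(W), all W → L
The L vertices are 1, 2, 3, 4; that is 4 in all.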